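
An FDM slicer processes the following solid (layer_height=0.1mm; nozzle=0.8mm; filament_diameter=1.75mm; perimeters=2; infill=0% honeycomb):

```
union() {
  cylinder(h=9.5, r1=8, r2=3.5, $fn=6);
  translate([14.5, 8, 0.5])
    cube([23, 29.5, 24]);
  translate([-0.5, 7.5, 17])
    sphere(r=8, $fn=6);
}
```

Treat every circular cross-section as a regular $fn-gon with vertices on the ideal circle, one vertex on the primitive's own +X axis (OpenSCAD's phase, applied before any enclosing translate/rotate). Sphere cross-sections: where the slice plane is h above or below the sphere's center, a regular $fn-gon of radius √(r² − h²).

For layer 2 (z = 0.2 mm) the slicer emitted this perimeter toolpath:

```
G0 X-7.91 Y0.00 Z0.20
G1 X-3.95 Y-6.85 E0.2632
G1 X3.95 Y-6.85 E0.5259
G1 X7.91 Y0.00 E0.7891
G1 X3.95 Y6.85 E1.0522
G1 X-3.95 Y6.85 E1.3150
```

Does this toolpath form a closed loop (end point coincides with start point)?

Start point (G0): (-7.91, 0.00). End point (last G1): the path does not return to the start — open.

no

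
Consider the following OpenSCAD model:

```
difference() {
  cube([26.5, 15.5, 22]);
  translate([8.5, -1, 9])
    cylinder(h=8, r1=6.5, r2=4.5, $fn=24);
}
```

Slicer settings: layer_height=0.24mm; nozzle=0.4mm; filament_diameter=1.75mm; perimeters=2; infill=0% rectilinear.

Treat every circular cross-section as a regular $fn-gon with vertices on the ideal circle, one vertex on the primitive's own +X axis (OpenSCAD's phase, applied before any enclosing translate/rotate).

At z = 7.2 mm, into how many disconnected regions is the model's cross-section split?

1

At z = 7.2 mm: the cube is present — its section is the full 26.5×15.5 rectangle; the cone at (8.5, -1) does not reach this height (z outside [9, 17]); After the difference (first − rest): none of the subtracted shapes is present at this height, so the 26.5×15.5 cube is unchanged — 1 connected region. The result has 1 disconnected region.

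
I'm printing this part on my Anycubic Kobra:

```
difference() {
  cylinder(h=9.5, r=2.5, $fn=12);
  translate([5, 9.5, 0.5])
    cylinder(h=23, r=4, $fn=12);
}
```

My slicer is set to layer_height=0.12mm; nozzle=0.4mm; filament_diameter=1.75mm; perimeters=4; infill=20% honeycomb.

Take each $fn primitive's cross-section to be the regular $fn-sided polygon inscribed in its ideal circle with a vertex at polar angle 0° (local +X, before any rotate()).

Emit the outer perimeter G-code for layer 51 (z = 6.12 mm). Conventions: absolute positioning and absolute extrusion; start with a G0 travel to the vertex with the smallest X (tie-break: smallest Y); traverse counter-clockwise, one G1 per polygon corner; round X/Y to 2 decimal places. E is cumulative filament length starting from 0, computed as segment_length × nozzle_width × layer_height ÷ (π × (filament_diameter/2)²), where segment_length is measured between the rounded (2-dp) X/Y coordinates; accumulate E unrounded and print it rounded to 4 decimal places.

At z = 6.12 mm: the r=2.5 cylinder gives a regular 12-gon of circumradius 2.5 (constant along its height); the r=4 cylinder at (5, 9.5) gives a regular 12-gon of circumradius 4 (constant along its height); Subtracting the remaining from the first: starting from the r=2.5 cylinder, the r=4 cylinder at (5, 9.5) misses the remaining region (no effect) — 1 connected region. The outline is a single polygon with 12 vertices. Extrusion per mm of travel: 0.4 × 0.12 / (π × 0.875²) = 0.019956. Accumulating E over each segment gives final E = 0.3103.

G0 X-2.50 Y0.00 Z6.12
G1 X-2.17 Y-1.25 E0.0258
G1 X-1.25 Y-2.17 E0.0518
G1 X0.00 Y-2.50 E0.0776
G1 X1.25 Y-2.17 E0.1034
G1 X2.17 Y-1.25 E0.1293
G1 X2.50 Y0.00 E0.1551
G1 X2.17 Y1.25 E0.1809
G1 X1.25 Y2.17 E0.2069
G1 X0.00 Y2.50 E0.2327
G1 X-1.25 Y2.17 E0.2585
G1 X-2.17 Y1.25 E0.2845
G1 X-2.50 Y0.00 E0.3103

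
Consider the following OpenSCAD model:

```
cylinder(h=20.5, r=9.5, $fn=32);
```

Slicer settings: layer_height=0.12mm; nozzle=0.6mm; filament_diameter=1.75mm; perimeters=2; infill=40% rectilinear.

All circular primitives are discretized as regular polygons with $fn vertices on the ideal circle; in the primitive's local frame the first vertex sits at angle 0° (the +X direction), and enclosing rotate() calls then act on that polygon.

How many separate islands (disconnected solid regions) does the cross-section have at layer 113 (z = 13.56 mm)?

At z = 13.56 mm: the cylinder: section is a regular 32-gon, circumradius r=9.5. Overall, the cross-section is a single solid region. Island count = 1.

1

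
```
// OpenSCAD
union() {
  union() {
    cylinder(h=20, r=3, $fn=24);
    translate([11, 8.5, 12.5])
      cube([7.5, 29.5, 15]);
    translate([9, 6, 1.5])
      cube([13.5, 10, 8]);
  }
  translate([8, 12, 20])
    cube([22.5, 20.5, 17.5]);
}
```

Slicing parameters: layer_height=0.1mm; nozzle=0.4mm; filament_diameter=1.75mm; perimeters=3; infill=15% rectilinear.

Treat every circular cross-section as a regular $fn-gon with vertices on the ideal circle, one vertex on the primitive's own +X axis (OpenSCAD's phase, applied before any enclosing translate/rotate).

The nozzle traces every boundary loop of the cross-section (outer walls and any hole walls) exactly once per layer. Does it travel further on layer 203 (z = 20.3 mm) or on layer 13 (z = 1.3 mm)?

Layer 203 (z = 20.3): the cylinder is not intersected at this z (z outside [0, 20]); the cube at (11, 8.5) is present — its section is the full 7.5×29.5 rectangle (perimeter 74.00 mm); the cube at (9, 6) does not reach this height (z outside [1.5, 9.5]); Merging all regions: only the 7.5×29.5 cube at (11, 8.5) is present, so the union is just that shape — boundary = 74.00 mm; the cube at (8, 12) is present — its section is the full 22.5×20.5 rectangle (perimeter 86.00 mm); Merging all regions: the regions partially overlap (shared area 153.75 mm²), so the edge portions inside another operand are dropped and the merged outline is re-measured after clipping — boundary = 104.00 mm. So its perimeter = 104.00 mm. Layer 13 (z = 1.3): the cylinder: section is a regular 24-gon, circumradius r=3 (perimeter = 2·24·3.000·sin(180°/24) = 18.80 mm); the cube at (11, 8.5) is not intersected at this z (z outside [12.5, 27.5]); the cube at (9, 6) is not intersected at this z (z outside [1.5, 9.5]); Taking the union: only the r=3 cylinder is present, so the union is just that shape — boundary = 18.80 mm; the cube at (8, 12) does not reach this height (z outside [20, 37.5]); Combining (union): only the result so far is present, so the union is just that shape — boundary = 18.80 mm. So its perimeter = 18.80 mm. Layer 203 is larger (104.00 vs 18.80 mm).

layer 203 (z = 20.3 mm)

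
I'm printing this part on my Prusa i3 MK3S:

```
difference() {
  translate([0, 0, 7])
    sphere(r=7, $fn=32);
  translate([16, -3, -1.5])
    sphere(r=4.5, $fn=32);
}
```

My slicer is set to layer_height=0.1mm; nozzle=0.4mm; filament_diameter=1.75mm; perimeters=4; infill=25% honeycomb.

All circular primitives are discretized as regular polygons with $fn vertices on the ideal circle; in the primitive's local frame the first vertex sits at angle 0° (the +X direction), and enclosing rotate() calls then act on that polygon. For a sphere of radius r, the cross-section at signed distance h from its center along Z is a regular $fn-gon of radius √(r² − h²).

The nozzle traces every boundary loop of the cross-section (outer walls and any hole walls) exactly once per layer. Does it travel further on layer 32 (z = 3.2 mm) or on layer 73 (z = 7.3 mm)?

layer 73 (z = 7.3 mm)

Layer 32 (z = 3.2): the r=7 sphere contributes a regular 32-gon of circumradius √(7²−3.8²) = 5.879 (perimeter = 2·32·5.879·sin(180°/32) = 36.88 mm); the sphere at (16, -3) is not intersected at this z (|z−center|=4.700 > r=4.5); After the difference (first − rest): none of the subtracted shapes is present at this height, so the r=7 sphere is unchanged — boundary = 36.88 mm. So its perimeter = 36.88 mm. Layer 73 (z = 7.3): the r=7 sphere slices to a regular 32-gon of circumradius 6.994 (√(r²−h²) with h=0.3 from center) (perimeter = 2·32·6.994·sin(180°/32) = 43.87 mm); the sphere at (16, -3) is absent (|z−center|=8.800 > r=4.5); Taking the first minus the rest: none of the subtracted shapes is present at this height, so the r=7 sphere is unchanged — boundary = 43.87 mm. So its perimeter = 43.87 mm. Layer 73 is larger (43.87 vs 36.88 mm).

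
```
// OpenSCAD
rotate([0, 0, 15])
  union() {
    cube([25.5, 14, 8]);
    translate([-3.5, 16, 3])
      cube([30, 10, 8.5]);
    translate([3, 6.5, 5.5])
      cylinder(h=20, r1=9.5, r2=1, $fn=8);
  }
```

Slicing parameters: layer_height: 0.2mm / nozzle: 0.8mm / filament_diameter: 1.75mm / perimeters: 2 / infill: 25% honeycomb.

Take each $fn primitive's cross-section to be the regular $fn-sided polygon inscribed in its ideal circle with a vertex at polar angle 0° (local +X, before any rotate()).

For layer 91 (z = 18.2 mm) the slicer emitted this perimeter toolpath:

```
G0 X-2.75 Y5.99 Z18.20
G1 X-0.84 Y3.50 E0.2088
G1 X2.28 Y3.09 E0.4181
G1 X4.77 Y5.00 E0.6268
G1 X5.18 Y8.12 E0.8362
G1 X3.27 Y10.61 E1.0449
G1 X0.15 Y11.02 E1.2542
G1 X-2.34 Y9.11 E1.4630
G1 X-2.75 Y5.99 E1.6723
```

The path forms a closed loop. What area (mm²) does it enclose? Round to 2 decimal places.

Apply the shoelace formula to the sequence of (X, Y) vertices; enclosed area = 47.68 mm².

47.68 mm²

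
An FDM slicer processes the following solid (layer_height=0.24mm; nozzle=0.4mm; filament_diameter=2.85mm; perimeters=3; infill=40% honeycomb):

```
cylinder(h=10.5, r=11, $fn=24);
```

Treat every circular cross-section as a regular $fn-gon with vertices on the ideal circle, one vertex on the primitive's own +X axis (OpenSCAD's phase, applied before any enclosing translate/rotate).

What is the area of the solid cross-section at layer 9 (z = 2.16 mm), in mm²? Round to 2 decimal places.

At z = 2.16 mm: the r=11 cylinder contributes a regular 24-gon of circumradius 11 (area = (24/2)·11.000²·sin(360°/24) = 375.81 mm²). Overall, the cross-section is a single solid region. Net area = 375.81 mm².

375.81 mm²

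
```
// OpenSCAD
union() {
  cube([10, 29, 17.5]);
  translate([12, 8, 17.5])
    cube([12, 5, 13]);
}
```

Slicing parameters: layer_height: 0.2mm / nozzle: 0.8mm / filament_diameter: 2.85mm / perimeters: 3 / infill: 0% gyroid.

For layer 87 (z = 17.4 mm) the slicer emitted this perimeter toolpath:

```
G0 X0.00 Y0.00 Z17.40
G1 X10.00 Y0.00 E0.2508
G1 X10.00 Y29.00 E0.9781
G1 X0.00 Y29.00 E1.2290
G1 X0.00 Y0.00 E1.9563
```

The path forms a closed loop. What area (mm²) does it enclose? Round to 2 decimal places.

Apply the shoelace formula to the sequence of (X, Y) vertices; enclosed area = 290.00 mm².

290.00 mm²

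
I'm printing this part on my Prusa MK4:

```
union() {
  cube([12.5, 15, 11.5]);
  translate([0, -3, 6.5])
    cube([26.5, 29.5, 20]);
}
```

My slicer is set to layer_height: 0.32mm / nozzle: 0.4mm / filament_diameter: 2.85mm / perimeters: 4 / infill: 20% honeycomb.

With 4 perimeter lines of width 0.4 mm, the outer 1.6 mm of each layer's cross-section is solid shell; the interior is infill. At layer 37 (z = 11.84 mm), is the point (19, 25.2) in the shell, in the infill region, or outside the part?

shell

At z = 11.84 mm: the cube is absent (z outside [0, 11.5]); the 26.5×29.5 cube at (0, -3) contributes its full rectangle; Combining (union): only the 26.5×29.5 cube at (0, -3) is present, so the union is just that shape — 1 connected region. Overall, the cross-section is a single solid region. The nearest boundary edge runs (26.50, 26.50)→(0.00, 26.50); distance from the point to it = 1.30 mm. The point is inside the cross-section, 1.30 mm from the nearest boundary — within the 1.6 mm shell band (4 × 0.4).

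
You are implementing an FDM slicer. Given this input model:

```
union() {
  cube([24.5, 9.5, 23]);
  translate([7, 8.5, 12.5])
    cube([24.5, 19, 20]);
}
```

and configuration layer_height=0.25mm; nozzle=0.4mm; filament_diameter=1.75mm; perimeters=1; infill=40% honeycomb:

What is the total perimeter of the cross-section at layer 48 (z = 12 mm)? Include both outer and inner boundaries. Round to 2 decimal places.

68.00 mm

At z = 12 mm: the cube is present — its section is the full 24.5×9.5 rectangle (perimeter 68.00 mm); the cube at (7, 8.5) does not reach this height (z outside [12.5, 32.5]); Combining (union): only the 24.5×9.5 cube is present, so the union is just that shape — boundary = 68.00 mm. Overall, the cross-section is a single solid region. Total boundary length (outer) = 68.00 mm.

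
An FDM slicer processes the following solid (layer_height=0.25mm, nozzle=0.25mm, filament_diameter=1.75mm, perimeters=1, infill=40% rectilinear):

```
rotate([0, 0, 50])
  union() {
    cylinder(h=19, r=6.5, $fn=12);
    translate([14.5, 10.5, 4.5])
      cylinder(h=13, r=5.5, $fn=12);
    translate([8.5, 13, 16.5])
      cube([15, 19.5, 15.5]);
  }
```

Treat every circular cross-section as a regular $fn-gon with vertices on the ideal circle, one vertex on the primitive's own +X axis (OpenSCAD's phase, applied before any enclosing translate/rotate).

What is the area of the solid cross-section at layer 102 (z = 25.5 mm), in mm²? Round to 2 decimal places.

At z = 25.5 mm: the cylinder is absent (z outside [0, 19]); the cylinder at (14.5, 10.5) does not reach this height (z outside [4.5, 17.5]); the 15×19.5 cube at (8.5, 13) contributes its full rectangle (area 292.50 mm²); Taking the union: only the 15×19.5 cube at (8.5, 13) is present, so the union is just that shape — area = 292.50 mm²; (rotated 50° about Z; rotation is an isometry so areas/perimeters/island counts are preserved). Overall, the cross-section is a single solid region. Net area = 292.50 mm².

292.50 mm²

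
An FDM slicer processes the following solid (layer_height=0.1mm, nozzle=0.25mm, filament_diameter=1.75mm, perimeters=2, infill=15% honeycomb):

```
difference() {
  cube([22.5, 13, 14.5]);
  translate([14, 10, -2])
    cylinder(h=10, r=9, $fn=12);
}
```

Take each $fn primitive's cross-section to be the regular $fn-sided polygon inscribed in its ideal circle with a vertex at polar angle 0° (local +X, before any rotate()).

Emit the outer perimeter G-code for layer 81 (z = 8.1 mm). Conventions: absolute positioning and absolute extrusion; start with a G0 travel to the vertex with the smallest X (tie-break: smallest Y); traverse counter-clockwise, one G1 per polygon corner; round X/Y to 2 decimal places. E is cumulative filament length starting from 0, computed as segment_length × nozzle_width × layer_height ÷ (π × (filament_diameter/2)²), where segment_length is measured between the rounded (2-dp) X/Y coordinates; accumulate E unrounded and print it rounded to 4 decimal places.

G0 X0.00 Y0.00 Z8.10
G1 X22.50 Y0.00 E0.2339
G1 X22.50 Y13.00 E0.3690
G1 X0.00 Y13.00 E0.6028
G1 X0.00 Y0.00 E0.7380

At z = 8.1 mm: the cube (footprint 22.5×13) is included at this height; the cylinder at (14, 10) is not intersected at this z (z outside [-2, 8]); Taking the first minus the rest: none of the subtracted shapes is present at this height, so the 22.5×13 cube is unchanged — 1 connected region. The outline is a single polygon with 4 vertices. Extrusion per mm of travel: 0.25 × 0.1 / (π × 0.875²) = 0.010394. Accumulating E over each segment gives final E = 0.7380.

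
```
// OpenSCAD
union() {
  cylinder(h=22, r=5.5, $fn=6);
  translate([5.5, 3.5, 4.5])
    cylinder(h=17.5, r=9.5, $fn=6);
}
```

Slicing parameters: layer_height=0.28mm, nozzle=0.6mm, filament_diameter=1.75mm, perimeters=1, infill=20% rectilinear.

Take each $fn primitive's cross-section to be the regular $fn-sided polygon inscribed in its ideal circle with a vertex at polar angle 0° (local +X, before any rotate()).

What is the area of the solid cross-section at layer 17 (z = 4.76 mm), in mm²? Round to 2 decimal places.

At z = 4.76 mm: the cylinder: section is a regular 6-gon, circumradius r=5.5 (area = (6/2)·5.500²·sin(360°/6) = 78.59 mm²); the r=9.5 cylinder at (5.5, 3.5) gives a regular 6-gon of circumradius 9.5 (constant along its height) (area = (6/2)·9.500²·sin(360°/6) = 234.48 mm²); Combining (union): the regions partially overlap — summed areas 313.07 mm² minus the doubly-counted overlap 56.38 mm² gives 256.69 mm² — area = 256.69 mm². Overall, the cross-section is a single solid region. Net area = 256.69 mm².

256.69 mm²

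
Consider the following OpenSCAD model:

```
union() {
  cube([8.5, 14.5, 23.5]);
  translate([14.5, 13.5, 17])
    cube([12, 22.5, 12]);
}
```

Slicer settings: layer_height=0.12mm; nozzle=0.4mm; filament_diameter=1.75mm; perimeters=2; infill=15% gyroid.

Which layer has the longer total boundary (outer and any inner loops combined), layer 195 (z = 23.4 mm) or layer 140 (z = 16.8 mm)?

Layer 195 (z = 23.4): the cube (footprint 8.5×14.5) is included at this height (perimeter 46.00 mm); the 12×22.5 cube at (14.5, 13.5) contributes its full rectangle (perimeter 69.00 mm); Merging all regions: the 2 present regions are separate (no shared area or edge), so areas and boundary lengths simply add and each stays a separate island — boundary = 115.00 mm. So its perimeter = 115.00 mm. Layer 140 (z = 16.8): the cube is present — its section is the full 8.5×14.5 rectangle (perimeter 46.00 mm); the cube at (14.5, 13.5) is not intersected at this z (z outside [17, 29]); Taking the union: only the 8.5×14.5 cube is present, so the union is just that shape — boundary = 46.00 mm. So its perimeter = 46.00 mm. Layer 195 is larger (115.00 vs 46.00 mm).

layer 195 (z = 23.4 mm)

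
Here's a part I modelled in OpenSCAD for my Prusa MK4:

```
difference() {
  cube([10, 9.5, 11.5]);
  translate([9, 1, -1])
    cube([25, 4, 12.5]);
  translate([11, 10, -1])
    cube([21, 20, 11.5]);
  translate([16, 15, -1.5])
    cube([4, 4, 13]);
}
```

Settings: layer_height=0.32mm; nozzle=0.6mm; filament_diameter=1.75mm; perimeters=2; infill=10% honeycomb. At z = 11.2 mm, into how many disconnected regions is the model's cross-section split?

At z = 11.2 mm: the cube is present — its section is the full 10×9.5 rectangle; the 25×4 cube at (9, 1) contributes its full rectangle; the cube at (11, 10) is not intersected at this z (z outside [-1, 10.5]); the cube at (16, 15) is present — its section is the full 4×4 rectangle; Taking the first minus the rest: starting from the 10×9.5 cube, the 25×4 cube at (9, 1) partially overlaps it — only the 4.00 mm² overlap (of its 100.00 mm²) is removed, clipping the outline; the 4×4 cube at (16, 15) misses the remaining region (no effect) — 1 connected region. The result has 1 disconnected region.

1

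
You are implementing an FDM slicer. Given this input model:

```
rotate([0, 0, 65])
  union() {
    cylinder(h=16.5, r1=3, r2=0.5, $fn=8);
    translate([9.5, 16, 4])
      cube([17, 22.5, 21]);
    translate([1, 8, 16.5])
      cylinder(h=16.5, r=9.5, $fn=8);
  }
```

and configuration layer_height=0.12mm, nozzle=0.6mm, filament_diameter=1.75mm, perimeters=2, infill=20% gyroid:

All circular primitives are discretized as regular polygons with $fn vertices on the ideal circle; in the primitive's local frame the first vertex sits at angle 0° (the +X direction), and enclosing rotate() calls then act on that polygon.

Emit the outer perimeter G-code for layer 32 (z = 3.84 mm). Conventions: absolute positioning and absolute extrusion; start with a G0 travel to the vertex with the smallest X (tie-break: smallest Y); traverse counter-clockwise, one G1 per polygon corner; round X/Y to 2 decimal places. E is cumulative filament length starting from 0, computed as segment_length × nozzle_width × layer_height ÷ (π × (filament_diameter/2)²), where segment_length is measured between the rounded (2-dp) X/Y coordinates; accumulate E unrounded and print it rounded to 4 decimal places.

At z = 3.84 mm: the cone: at t=0.233 of its height the radius interpolates to r₁+(r₂−r₁)t = 2.418, giving a regular 8-gon of that circumradius; the cube at (9.5, 16) is absent (z outside [4, 25]); the cylinder at (1, 8) does not reach this height (z outside [16.5, 33]); Merging all regions: only the cone is present, so the union is just that shape — 1 connected region; (rotated 65° about Z; rotation is an isometry so areas/perimeters/island counts are preserved). The outline is a single polygon with 8 vertices. Extrusion per mm of travel: 0.6 × 0.12 / (π × 0.875²) = 0.029934. Accumulating E over each segment gives final E = 0.4429.

G0 X-2.27 Y-0.83 Z3.84
G1 X-1.02 Y-2.19 E0.0553
G1 X0.83 Y-2.27 E0.1107
G1 X2.19 Y-1.02 E0.1660
G1 X2.27 Y0.83 E0.2214
G1 X1.02 Y2.19 E0.2767
G1 X-0.83 Y2.27 E0.3322
G1 X-2.19 Y1.02 E0.3875
G1 X-2.27 Y-0.83 E0.4429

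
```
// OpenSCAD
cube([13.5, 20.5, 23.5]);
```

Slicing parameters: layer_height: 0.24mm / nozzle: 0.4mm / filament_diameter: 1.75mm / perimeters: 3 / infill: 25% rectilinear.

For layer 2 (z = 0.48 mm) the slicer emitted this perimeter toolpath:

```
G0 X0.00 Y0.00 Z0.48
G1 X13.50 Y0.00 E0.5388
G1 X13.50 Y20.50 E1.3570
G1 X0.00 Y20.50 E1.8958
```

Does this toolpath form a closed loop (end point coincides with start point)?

no

Start point (G0): (0.00, 0.00). End point (last G1): the path does not return to the start — open.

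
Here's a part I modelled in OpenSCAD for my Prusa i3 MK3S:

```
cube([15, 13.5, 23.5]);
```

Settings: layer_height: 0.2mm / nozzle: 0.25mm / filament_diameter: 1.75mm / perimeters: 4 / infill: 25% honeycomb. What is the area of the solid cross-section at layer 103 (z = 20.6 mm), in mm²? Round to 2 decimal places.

At z = 20.6 mm: the cube (footprint 15×13.5) is included at this height (area 202.50 mm²). Overall, the cross-section is a single solid region. Net area = 202.50 mm².

202.50 mm²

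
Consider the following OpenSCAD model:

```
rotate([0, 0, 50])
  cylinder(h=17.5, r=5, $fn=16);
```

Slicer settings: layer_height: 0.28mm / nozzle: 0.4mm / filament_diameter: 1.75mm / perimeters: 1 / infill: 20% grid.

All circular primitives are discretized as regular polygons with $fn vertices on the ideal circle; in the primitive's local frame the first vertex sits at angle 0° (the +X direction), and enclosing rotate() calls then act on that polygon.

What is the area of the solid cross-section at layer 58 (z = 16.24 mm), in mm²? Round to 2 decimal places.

At z = 16.24 mm: the cylinder: section is a regular 16-gon, circumradius r=5 (area = (16/2)·5.000²·sin(360°/16) = 76.54 mm²); (whole slice rotated 50° about Z — lengths, areas and connectivity unchanged). Overall, the cross-section is a single solid region. Net area = 76.54 mm².

76.54 mm²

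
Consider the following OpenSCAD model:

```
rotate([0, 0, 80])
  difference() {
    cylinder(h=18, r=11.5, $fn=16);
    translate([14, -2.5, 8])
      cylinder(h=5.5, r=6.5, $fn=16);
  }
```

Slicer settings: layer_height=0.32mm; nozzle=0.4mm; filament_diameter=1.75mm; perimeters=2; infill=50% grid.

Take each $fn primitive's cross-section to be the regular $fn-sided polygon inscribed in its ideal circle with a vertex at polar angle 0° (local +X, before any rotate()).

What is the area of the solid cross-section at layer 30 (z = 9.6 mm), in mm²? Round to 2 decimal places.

380.59 mm²

At z = 9.6 mm: the r=11.5 cylinder contributes a regular 16-gon of circumradius 11.5 (area = (16/2)·11.500²·sin(360°/16) = 404.88 mm²); the cylinder at (14, -2.5): section is a regular 16-gon, circumradius r=6.5 (area = (16/2)·6.500²·sin(360°/16) = 129.35 mm²); Subtracting the remaining from the first: starting from the r=11.5 cylinder (404.88 mm²), the r=6.5 cylinder at (14, -2.5) partially overlaps it — only the 24.29 mm² overlap (of its 129.35 mm²) is removed, clipping the outline — area = 380.59 mm²; (whole slice rotated 80° about Z — lengths, areas and connectivity unchanged). Overall, the cross-section is a single solid region. Net area = 380.59 mm².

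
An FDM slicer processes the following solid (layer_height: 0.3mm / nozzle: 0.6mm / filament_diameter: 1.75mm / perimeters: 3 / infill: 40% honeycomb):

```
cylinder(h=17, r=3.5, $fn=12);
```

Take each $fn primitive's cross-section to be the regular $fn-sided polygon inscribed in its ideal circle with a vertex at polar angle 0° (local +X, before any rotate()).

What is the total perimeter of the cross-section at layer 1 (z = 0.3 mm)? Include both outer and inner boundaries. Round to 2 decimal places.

21.74 mm

At z = 0.3 mm: the r=3.5 cylinder gives a regular 12-gon of circumradius 3.5 (constant along its height) (perimeter = 2·12·3.500·sin(180°/12) = 21.74 mm). Overall, the cross-section is a single solid region. Total boundary length (outer) = 21.74 mm.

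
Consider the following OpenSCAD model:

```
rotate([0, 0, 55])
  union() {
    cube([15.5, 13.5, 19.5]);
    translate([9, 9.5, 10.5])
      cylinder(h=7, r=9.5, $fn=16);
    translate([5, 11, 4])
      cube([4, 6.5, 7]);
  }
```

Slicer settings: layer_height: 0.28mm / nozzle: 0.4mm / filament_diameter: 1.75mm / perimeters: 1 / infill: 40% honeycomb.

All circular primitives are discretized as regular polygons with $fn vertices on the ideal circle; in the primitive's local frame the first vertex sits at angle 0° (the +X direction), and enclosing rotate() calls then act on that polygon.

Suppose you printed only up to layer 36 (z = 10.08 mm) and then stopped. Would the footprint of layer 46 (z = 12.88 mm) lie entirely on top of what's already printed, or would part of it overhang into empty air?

Compare the two slices. At z = 10.08: the 15.5×13.5 cube contributes its full rectangle (area 209.25 mm²); the cylinder at (9, 9.5) is not intersected at this z (z outside [10.5, 17.5]); the cube at (5, 11) is present — its section is the full 4×6.5 rectangle (area 26.00 mm²); Combining (union): the regions partially overlap — summed areas 235.25 mm² minus the doubly-counted overlap 10.00 mm² gives 225.25 mm² — area = 225.25 mm²; (rotated 55° about Z; rotation is an isometry so areas/perimeters/island counts are preserved). At z = 12.88: the cube is present — its section is the full 15.5×13.5 rectangle (area 209.25 mm²); the r=9.5 cylinder at (9, 9.5) gives a regular 16-gon of circumradius 9.5 (constant along its height) (area = (16/2)·9.500²·sin(360°/16) = 276.30 mm²); the cube at (5, 11) does not reach this height (z outside [4, 11]); Merging all regions: the regions partially overlap — summed areas 485.55 mm² minus the doubly-counted overlap 185.82 mm² gives 299.73 mm² — area = 299.73 mm²; (whole slice rotated 55° about Z — lengths, areas and connectivity unchanged). Checking containment: at z = 12.88 the cross-section extends beyond the z = 10.08 cross-section by about 74.48 mm².

part overhangs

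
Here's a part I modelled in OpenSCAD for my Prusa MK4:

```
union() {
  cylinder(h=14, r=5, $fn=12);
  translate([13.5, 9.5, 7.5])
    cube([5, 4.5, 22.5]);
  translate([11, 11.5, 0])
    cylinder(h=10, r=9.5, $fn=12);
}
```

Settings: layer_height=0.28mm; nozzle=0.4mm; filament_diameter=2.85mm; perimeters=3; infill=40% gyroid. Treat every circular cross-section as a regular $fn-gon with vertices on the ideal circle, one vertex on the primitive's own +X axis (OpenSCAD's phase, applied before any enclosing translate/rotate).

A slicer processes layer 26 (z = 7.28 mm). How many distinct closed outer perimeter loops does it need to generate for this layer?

2

At z = 7.28 mm: the r=5 cylinder contributes a regular 12-gon of circumradius 5; the cube at (13.5, 9.5) is not intersected at this z (z outside [7.5, 30]); the cylinder at (11, 11.5): section is a regular 12-gon, circumradius r=9.5; Taking the union: the 2 present regions are separate (no shared area or edge), so areas and boundary lengths simply add and each stays a separate island — 2 connected regions. The result has 2 disconnected regions.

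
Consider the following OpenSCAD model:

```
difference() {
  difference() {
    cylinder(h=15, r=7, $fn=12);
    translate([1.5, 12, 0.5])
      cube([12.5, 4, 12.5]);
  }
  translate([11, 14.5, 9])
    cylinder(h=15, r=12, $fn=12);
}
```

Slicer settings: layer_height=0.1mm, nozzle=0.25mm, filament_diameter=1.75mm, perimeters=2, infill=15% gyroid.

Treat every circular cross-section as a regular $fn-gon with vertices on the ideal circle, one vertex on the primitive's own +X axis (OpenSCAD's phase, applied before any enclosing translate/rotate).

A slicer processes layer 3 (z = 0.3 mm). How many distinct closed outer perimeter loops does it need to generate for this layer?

At z = 0.3 mm: the cylinder: section is a regular 12-gon, circumradius r=7; the cube at (1.5, 12) does not reach this height (z outside [0.5, 13]); Subtracting the remaining from the first: none of the subtracted shapes is present at this height, so the r=7 cylinder is unchanged — 1 connected region; the cylinder at (11, 14.5) does not reach this height (z outside [9, 24]); Taking the first minus the rest: none of the subtracted shapes is present at this height, so the result so far is unchanged — 1 connected region. The result has 1 disconnected region.

1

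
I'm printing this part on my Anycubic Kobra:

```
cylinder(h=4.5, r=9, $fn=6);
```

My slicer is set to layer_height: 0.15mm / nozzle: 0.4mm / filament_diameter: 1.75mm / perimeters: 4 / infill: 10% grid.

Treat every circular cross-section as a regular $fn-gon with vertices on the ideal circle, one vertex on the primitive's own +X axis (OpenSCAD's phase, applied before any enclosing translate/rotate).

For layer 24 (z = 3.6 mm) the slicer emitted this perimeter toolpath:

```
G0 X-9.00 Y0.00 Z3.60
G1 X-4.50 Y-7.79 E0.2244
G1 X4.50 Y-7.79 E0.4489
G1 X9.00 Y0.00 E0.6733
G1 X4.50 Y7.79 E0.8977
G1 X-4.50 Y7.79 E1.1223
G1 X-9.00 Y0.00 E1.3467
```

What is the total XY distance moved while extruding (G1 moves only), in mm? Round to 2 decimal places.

Sum the Euclidean lengths of each G1 segment: total = 53.99 mm.

53.99 mm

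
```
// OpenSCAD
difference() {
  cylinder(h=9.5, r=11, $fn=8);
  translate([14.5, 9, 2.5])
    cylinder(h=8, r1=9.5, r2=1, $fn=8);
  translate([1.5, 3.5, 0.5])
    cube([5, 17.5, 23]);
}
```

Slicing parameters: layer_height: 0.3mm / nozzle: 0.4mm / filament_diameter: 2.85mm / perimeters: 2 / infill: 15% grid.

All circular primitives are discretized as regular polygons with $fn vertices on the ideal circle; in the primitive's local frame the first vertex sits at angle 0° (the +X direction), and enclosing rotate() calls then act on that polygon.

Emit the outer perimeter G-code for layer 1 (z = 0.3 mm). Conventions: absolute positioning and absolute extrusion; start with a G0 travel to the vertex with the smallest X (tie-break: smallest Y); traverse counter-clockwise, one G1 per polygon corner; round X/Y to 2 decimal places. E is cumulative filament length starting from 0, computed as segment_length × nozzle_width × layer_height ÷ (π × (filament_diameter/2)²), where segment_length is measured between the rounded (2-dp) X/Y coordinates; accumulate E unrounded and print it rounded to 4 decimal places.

G0 X-11.00 Y0.00 Z0.30
G1 X-7.78 Y-7.78 E0.1584
G1 X0.00 Y-11.00 E0.3168
G1 X7.78 Y-7.78 E0.4752
G1 X11.00 Y0.00 E0.6335
G1 X7.78 Y7.78 E0.7919
G1 X0.00 Y11.00 E0.9503
G1 X-7.78 Y7.78 E1.1087
G1 X-11.00 Y0.00 E1.2671

At z = 0.3 mm: the r=11 cylinder contributes a regular 8-gon of circumradius 11; the cone at (14.5, 9) is not intersected at this z (z outside [2.5, 10.5]); the cube at (1.5, 3.5) does not reach this height (z outside [0.5, 23.5]); Taking the first minus the rest: none of the subtracted shapes is present at this height, so the r=11 cylinder is unchanged — 1 connected region. The outline is a single polygon with 8 vertices. Extrusion per mm of travel: 0.4 × 0.3 / (π × 1.425²) = 0.018811. Accumulating E over each segment gives final E = 1.2671.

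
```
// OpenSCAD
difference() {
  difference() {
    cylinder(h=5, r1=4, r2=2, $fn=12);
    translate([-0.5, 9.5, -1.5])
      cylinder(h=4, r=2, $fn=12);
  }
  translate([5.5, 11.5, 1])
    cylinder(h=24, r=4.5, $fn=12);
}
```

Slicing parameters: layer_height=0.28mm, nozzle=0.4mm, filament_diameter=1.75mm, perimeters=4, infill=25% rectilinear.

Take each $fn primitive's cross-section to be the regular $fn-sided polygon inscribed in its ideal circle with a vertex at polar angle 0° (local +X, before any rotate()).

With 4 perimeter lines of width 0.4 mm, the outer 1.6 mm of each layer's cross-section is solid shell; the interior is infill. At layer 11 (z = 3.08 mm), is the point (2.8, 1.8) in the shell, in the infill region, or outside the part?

outside

At z = 3.08 mm: the cone (r1=4→r2=2) has section circumradius 2.768 here — a regular 12-gon; the cylinder at (-0.5, 9.5) is absent (z outside [-1.5, 2.5]); Subtracting the remaining from the first: none of the subtracted shapes is present at this height, so the cone is unchanged — 1 connected region; the r=4.5 cylinder at (5.5, 11.5) contributes a regular 12-gon of circumradius 4.5; After the difference (first − rest): starting from that combined region, the r=4.5 cylinder at (5.5, 11.5) misses the remaining region (no effect) — 1 connected region. Overall, the cross-section is a single solid region. The nearest boundary edge runs (1.38, 2.40)→(2.40, 1.38); distance from the point to it = 0.58 mm. The point is not inside any of the regions above, so it lies outside the cross-section (0.58 mm from the nearest boundary).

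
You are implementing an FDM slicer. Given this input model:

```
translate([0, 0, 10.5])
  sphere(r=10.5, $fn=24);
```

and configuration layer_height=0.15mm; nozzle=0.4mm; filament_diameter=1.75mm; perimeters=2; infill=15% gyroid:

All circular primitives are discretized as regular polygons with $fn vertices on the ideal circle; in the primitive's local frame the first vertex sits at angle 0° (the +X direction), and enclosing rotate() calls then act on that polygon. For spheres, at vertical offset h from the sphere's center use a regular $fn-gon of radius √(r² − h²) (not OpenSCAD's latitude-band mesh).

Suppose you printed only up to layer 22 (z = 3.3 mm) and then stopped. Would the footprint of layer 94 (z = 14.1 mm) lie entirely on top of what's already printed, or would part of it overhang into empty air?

part overhangs

Compare the two slices. At z = 3.3: the r=10.5 sphere contributes a regular 24-gon of circumradius √(10.5²−7.2²) = 7.643 (area = (24/2)·7.643²·sin(360°/24) = 181.41 mm²). At z = 14.1: the r=10.5 sphere contributes a regular 24-gon of circumradius √(10.5²−3.6²) = 9.864 (area = (24/2)·9.864²·sin(360°/24) = 302.17 mm²). Checking containment: at z = 14.1 the cross-section extends beyond the z = 3.3 cross-section by about 120.75 mm².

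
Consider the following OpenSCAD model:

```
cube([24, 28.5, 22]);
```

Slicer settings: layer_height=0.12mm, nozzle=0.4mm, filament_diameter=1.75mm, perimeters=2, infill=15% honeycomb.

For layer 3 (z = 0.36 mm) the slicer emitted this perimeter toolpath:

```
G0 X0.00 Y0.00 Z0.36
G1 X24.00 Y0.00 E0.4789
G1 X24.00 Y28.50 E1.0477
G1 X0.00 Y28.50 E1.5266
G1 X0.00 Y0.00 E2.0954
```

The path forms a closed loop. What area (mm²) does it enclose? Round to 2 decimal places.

Apply the shoelace formula to the sequence of (X, Y) vertices; enclosed area = 684.00 mm².

684.00 mm²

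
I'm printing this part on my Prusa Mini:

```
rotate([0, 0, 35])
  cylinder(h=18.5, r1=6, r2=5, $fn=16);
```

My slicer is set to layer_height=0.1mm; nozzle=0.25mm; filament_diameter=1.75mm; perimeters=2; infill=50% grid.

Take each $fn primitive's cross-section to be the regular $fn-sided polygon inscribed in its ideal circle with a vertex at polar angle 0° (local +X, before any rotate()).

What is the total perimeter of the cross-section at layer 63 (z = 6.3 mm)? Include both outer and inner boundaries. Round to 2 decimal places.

35.33 mm

At z = 6.3 mm: the cone: at t=0.341 of its height the radius interpolates to r₁+(r₂−r₁)t = 5.659, giving a regular 16-gon of that circumradius (perimeter = 2·16·5.659·sin(180°/16) = 35.33 mm); (whole slice rotated 35° about Z — lengths, areas and connectivity unchanged). Overall, the cross-section is a single solid region. Total boundary length (outer) = 35.33 mm.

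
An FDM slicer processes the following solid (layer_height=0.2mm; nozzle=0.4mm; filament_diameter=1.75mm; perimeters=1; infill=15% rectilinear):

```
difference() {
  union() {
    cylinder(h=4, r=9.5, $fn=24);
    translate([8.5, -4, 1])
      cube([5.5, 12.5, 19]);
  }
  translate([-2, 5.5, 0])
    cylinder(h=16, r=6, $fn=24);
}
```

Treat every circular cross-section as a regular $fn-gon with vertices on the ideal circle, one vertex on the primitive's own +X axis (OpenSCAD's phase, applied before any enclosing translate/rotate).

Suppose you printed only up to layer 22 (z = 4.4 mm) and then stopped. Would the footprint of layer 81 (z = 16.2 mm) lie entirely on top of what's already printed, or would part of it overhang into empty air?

Compare the two slices. At z = 4.4: the cylinder is not intersected at this z (z outside [0, 4]); the cube at (8.5, -4) is present — its section is the full 5.5×12.5 rectangle (area 68.75 mm²); Combining (union): only the 5.5×12.5 cube at (8.5, -4) is present, so the union is just that shape — area = 68.75 mm²; the r=6 cylinder at (-2, 5.5) contributes a regular 24-gon of circumradius 6 (area = (24/2)·6.000²·sin(360°/24) = 111.81 mm²); Subtracting the remaining from the first: starting from that combined region (68.75 mm²), the r=6 cylinder at (-2, 5.5) misses the remaining region (no effect) — area = 68.75 mm². At z = 16.2: the cylinder is absent (z outside [0, 4]); the 5.5×12.5 cube at (8.5, -4) contributes its full rectangle (area 68.75 mm²); Taking the union: only the 5.5×12.5 cube at (8.5, -4) is present, so the union is just that shape — area = 68.75 mm²; the cylinder at (-2, 5.5) is absent (z outside [0, 16]); After the difference (first − rest): none of the subtracted shapes is present at this height, so that combined region is unchanged — area = 68.75 mm². Checking containment: the cross-section at z = 16.2 is a subset of the cross-section at z = 4.4.

entirely on top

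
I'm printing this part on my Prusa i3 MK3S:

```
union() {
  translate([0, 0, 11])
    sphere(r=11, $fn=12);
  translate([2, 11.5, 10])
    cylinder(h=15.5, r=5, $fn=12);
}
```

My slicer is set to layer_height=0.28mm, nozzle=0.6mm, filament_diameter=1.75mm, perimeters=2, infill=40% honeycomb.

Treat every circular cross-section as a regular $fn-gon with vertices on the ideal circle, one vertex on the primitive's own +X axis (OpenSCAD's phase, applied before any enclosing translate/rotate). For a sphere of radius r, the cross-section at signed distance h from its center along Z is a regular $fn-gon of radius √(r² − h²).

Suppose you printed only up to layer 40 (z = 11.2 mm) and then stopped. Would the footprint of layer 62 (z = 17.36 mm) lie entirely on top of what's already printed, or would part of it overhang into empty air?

entirely on top

Compare the two slices. At z = 11.2: the r=11 sphere contributes a regular 12-gon of circumradius √(11²−0.2²) = 10.998 (area = (12/2)·10.998²·sin(360°/12) = 362.88 mm²); the cylinder at (2, 11.5): section is a regular 12-gon, circumradius r=5 (area = (12/2)·5.000²·sin(360°/12) = 75.00 mm²); Merging all regions: the regions partially overlap — summed areas 437.88 mm² minus the doubly-counted overlap 25.39 mm² gives 412.49 mm² — area = 412.49 mm². At z = 17.36: the r=11 sphere slices to a regular 12-gon of circumradius 8.975 (√(r²−h²) with h=6.36 from center) (area = (12/2)·8.975²·sin(360°/12) = 241.65 mm²); the r=5 cylinder at (2, 11.5) contributes a regular 12-gon of circumradius 5 (area = (12/2)·5.000²·sin(360°/12) = 75.00 mm²); Merging all regions: the regions partially overlap — summed areas 316.65 mm² minus the doubly-counted overlap 9.14 mm² gives 307.51 mm² — area = 307.51 mm². Checking containment: the cross-section at z = 17.36 is a subset of the cross-section at z = 11.2.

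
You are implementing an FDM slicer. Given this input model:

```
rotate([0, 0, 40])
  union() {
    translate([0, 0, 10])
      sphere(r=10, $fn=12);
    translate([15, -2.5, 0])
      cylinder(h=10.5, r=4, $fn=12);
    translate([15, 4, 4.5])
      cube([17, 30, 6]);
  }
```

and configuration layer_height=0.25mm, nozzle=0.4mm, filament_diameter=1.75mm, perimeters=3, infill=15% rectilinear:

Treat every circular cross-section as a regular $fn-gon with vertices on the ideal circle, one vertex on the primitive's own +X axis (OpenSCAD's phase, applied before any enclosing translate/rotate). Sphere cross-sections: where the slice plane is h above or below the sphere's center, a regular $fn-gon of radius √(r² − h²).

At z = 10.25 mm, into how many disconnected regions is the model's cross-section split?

3

At z = 10.25 mm: the r=10 sphere contributes a regular 12-gon of circumradius √(10²−0.25²) = 9.997; the cylinder at (15, -2.5): section is a regular 12-gon, circumradius r=4; the 17×30 cube at (15, 4) contributes its full rectangle; Taking the union: the 3 present regions are separate (no shared area or edge), so areas and boundary lengths simply add and each stays a separate island — 3 connected regions; (rotated 40° about Z; rotation is an isometry so areas/perimeters/island counts are preserved). The result has 3 disconnected regions.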